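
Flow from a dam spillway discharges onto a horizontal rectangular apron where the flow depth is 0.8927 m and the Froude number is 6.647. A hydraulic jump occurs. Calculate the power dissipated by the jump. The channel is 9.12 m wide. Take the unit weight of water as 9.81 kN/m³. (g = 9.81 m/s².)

Fr₁ = 6.647 (given).
Sequent-depth ratio: y₂/y₁ = ½[√(1 + 8Fr₁²) − 1] = ½[√354.46 − 1] = 8.914.
y₂ = 8.914 × 0.8927 = 7.957 m.
Head loss: ΔE = (y₂ − y₁)³/(4y₁y₂) = (7.957 − 0.8927)³/(4×0.8927×7.957) = 352.6/28.41 = 12.41 m.
V₁ = Fr₁·√(g·y₁) = 6.647×√(9.81×0.8927) = 19.67 m/s; q = V₁·y₁ = 17.56 m²/s. Q = q·b = 17.56 × 9.12 = 160.1 m³/s. P = γ·Q·ΔE = 9.81 × 160.1 × 12.41 = 19494 kW.

P = 19494 kW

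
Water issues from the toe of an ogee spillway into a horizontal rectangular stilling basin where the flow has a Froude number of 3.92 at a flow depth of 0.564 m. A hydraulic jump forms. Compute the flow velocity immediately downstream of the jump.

V₂ = 1.82 m/s

Fr₁ = 3.92 (given).
By Bélanger, y₂/y₁ = ½[√(1 + 8Fr₁²) − 1] = ½[√123.9 − 1] = 5.07.
y₂ = 5.07 × 0.564 = 2.86 m.
V₁ = Fr₁·√(g·y₁) = 3.92×√(9.81×0.564) = 9.22 m/s; q = V₁·y₁ = 5.20 m²/s.
V₂ = q/y₂ = 5.20/2.86 = 1.82 m/s.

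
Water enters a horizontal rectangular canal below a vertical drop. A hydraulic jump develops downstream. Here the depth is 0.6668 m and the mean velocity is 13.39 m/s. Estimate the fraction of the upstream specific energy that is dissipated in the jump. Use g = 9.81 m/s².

Fr₁ = V₁/√(g·y₁) = 13.39/√(9.81×0.6668) = 5.235.
By Bélanger, y₂/y₁ = ½[√(1 + 8Fr₁²) − 1] = ½[√220.27 − 1] = 6.921.
y₂ = 6.921 × 0.6668 = 4.615 m.
E₁ = y₁ + V₁²/2g = 9.805 m. ΔE = (y₂ − y₁)³/(4y₁y₂) = 4.999 m. ΔE/E₁ = 4.999/9.805 = 0.510.

ΔE/E₁ = 0.510 (51.0%)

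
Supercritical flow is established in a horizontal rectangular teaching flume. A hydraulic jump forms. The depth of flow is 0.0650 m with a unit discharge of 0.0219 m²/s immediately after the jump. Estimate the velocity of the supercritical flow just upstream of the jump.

V₁ = 1.21 m/s

V₂ = q/y₂ = 0.0219/0.0650 = 0.337 m/s; Fr₂ = V₂/√(g·y₂) = 0.422.
From the momentum equation (using Fr₂), y₁/y₂ = ½[√(1 + 8Fr₂²) − 1] = ½[√2.424 − 1] = 0.278.
y₁ = 0.278 × 0.0650 = 0.0181 m.
V₁ = q/y₁ = 0.0219/0.0181 = 1.21 m/s.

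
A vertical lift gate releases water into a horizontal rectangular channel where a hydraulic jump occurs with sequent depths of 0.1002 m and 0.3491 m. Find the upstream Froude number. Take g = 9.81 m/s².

Fr₁ = 2.795

For a rectangular channel the momentum equation gives q² = ½·g·y₁·y₂·(y₁ + y₂) = ½×9.81×0.1002×0.3491×0.4493 = 0.07709.
q = √0.07709 = 0.2776 m²/s.
V₁ = q/y₁ = 2.771 m/s; Fr₁ = V₁/√(g·y₁) = 2.795.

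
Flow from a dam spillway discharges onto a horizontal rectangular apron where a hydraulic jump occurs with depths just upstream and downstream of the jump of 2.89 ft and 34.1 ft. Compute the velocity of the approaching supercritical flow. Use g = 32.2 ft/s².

V₁ = 83.8 ft/s

For a rectangular channel the momentum equation gives q² = ½·g·y₁·y₂·(y₁ + y₂) = ½×32.2×2.89×34.1×37.0 = 58690.
q = √58690 = 242 ft²/s.
V₁ = q/y₁ = 242/2.89 = 83.8 ft/s.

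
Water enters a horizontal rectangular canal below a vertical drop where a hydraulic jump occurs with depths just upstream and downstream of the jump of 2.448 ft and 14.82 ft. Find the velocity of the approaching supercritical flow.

For a rectangular channel the momentum equation gives q² = ½·g·y₁·y₂·(y₁ + y₂) = ½×32.2×2.448×14.82×17.27 = 10086.
q = √10086 = 100.4 ft²/s.
V₁ = q/y₁ = 100.4/2.448 = 41.03 ft/s.

V₁ = 41.03 ft/s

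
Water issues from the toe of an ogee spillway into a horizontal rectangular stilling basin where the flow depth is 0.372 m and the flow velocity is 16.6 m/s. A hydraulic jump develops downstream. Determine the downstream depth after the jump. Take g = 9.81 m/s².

Fr₁ = V₁/√(g·y₁) = 16.6/√(9.81×0.372) = 8.69.
Conjugate-depth relation: y₂/y₁ = ½[√(1 + 8Fr₁²) − 1] = ½[√605.1 − 1] = 11.8.
y₂ = 11.8 × 0.372 = 4.39 m.

y₂ = 4.39 m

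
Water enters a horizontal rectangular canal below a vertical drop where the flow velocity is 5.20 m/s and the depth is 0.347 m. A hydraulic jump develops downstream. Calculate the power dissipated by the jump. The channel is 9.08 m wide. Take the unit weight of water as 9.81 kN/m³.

Fr₁ = V₁/√(g·y₁) = 5.20/√(9.81×0.347) = 2.82.
Sequent-depth ratio: y₂/y₁ = ½[√(1 + 8Fr₁²) − 1] = ½[√64.55 − 1] = 3.52.
y₂ = 3.52 × 0.347 = 1.22 m.
q = V₁·y₁ = 5.20 × 0.347 = 1.80 m²/s. V₂ = q/y₂ = 1.80/1.22 = 1.48 m/s. E₁ = y₁ + V₁²/2g = 1.73 m; E₂ = y₂ + V₂²/2g = 1.33 m. ΔE = E₁ − E₂ = 0.393 m.
Q = q·b = 1.80 × 9.08 = 16.4 m³/s. P = γ·Q·ΔE = 9.81 × 16.4 × 0.393 = 63.2 kW.

P = 63.2 kW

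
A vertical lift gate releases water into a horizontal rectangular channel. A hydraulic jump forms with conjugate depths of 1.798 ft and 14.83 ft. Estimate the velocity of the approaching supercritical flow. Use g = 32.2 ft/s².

V₁ = 46.99 ft/s

For a rectangular channel the momentum equation gives q² = ½·g·y₁·y₂·(y₁ + y₂) = ½×32.2×1.798×14.83×16.63 = 7138.
q = √7138 = 84.49 ft²/s.
V₁ = q/y₁ = 84.49/1.798 = 46.99 ft/s.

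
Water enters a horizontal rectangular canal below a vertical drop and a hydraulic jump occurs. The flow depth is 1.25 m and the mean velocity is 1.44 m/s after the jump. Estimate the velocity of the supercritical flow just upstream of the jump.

V₁ = 5.39 m/s

Fr₂ = V₂/√(g·y₂) = 1.44/√(9.81×1.25) = 0.411.
The Bélanger relation is symmetric: y₁/y₂ = ½[√(1 + 8Fr₂²) − 1] = ½[√2.353 − 1] = 0.267.
y₁ = 0.267 × 1.25 = 0.334 m.
V₁ = q/y₁ = 1.80/0.334 = 5.39 m/s.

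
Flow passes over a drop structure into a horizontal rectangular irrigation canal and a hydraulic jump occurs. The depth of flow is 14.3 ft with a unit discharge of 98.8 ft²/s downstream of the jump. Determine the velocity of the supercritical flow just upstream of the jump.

V₁ = 39.2 ft/s

V₂ = q/y₂ = 98.8/14.3 = 6.91 ft/s; Fr₂ = V₂/√(g·y₂) = 0.322.
Since the conjugate-depth ratio holds either way, y₁/y₂ = ½[√(1 + 8Fr₂²) − 1] = ½[√1.829 − 1] = 0.176.
y₁ = 0.176 × 14.3 = 2.52 ft.
V₁ = q/y₁ = 98.8/2.52 = 39.2 ft/s.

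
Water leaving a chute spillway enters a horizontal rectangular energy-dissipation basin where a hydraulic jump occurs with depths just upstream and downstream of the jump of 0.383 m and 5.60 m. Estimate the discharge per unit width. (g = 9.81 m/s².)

q = 7.93 m²/s

For a rectangular channel the momentum equation gives q² = ½·g·y₁·y₂·(y₁ + y₂) = ½×9.81×0.383×5.60×5.98 = 62.9.
q = √62.9 = 7.93 m²/s.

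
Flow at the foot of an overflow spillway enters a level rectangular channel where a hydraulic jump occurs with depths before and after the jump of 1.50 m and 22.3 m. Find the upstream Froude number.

For a rectangular channel the momentum equation gives q² = ½·g·y₁·y₂·(y₁ + y₂) = ½×9.81×1.50×22.3×23.8 = 3905.
q = √3905 = 62.5 m²/s.
V₁ = q/y₁ = 41.7 m/s; Fr₁ = V₁/√(g·y₁) = 10.9.

Fr₁ = 10.9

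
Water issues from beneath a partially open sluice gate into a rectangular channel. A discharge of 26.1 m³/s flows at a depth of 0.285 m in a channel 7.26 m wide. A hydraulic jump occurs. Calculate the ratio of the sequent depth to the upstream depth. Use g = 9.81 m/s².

y₂/y₁ = 10.2

q = Q/b = 26.1/7.26 = 3.60 m²/s; V₁ = q/y₁ = 12.6 m/s. Fr₁ = V₁/√(g·y₁) = 7.54.
Conjugate-depth relation: y₂/y₁ = ½[√(1 + 8Fr₁²) − 1] = ½[√456.3 − 1] = 10.2.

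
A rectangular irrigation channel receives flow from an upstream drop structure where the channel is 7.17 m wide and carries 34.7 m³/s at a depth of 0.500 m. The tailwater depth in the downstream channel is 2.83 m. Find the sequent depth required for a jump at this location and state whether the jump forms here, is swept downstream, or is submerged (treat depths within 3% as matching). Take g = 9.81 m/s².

y₂ = 2.85 m; the jump forms here

q = Q/b = 34.7/7.17 = 4.84 m²/s; V₁ = q/y₁ = 9.68 m/s. Fr₁ = V₁/√(g·y₁) = 4.37.
From the momentum equation for a rectangular channel, y₂/y₁ = ½[√(1 + 8Fr₁²) − 1] = ½[√153.8 − 1] = 5.70.
y₂ = 5.70 × 0.500 = 2.85 m.
Tailwater y_tw = 2.83 m: y_tw ≈ y₂, so the jump forms here.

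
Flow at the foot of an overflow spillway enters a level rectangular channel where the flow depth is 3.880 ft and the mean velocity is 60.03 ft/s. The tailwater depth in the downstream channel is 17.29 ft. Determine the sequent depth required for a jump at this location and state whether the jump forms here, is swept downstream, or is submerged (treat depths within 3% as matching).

y₂ = 27.59 ft; the jump is swept downstream

Fr₁ = V₁/√(g·y₁) = 60.03/√(32.2×3.880) = 5.371.
Conjugate-depth relation: y₂/y₁ = ½[√(1 + 8Fr₁²) − 1] = ½[√231.75 − 1] = 7.112.
y₂ = 7.112 × 3.880 = 27.59 ft.
Tailwater y_tw = 17.29 ft: y_tw < y₂, so the jump is swept downstream.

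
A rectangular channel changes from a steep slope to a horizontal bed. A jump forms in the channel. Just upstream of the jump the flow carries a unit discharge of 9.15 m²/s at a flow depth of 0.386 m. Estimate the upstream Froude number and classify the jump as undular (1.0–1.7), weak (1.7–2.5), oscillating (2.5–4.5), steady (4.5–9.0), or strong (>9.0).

V₁ = q/y₁ = 9.15/0.386 = 23.7 m/s. Fr₁ = V₁/√(g·y₁) = 23.7/√(9.81×0.386) = 12.2.
Fr₁ = 12.2 lies in the strong range.

Fr₁ = 12.2; strong jump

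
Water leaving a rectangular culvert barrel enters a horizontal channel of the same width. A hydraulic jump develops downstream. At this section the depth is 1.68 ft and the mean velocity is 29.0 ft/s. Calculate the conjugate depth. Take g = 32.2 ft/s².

y₂ = 8.57 ft

Fr₁ = V₁/√(g·y₁) = 29.0/√(32.2×1.68) = 3.94.
By Bélanger, y₂/y₁ = ½[√(1 + 8Fr₁²) − 1] = ½[√125.4 − 1] = 5.10.
y₂ = 5.10 × 1.68 = 8.57 ft.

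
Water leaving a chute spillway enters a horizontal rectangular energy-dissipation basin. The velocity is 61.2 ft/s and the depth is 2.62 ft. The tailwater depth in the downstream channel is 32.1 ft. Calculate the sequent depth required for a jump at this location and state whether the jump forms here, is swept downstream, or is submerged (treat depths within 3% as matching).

Fr₁ = V₁/√(g·y₁) = 61.2/√(32.2×2.62) = 6.66.
Conjugate-depth relation: y₂/y₁ = ½[√(1 + 8Fr₁²) − 1] = ½[√356.2 − 1] = 8.94.
y₂ = 8.94 × 2.62 = 23.4 ft.
Tailwater y_tw = 32.1 ft: y_tw > y₂, so the jump is submerged.

y₂ = 23.4 ft; the jump is submerged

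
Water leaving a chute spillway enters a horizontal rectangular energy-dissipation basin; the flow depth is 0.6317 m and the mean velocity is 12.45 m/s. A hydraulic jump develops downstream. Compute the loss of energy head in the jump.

ΔE = 4.187 m

Fr₁ = V₁/√(g·y₁) = 12.45/√(9.81×0.6317) = 5.001.
Bélanger equation: y₂/y₁ = ½[√(1 + 8Fr₁²) − 1] = ½[√201.10 − 1] = 6.591.
y₂ = 6.591 × 0.6317 = 4.163 m.
q = V₁·y₁ = 12.45 × 0.6317 = 7.865 m²/s. V₂ = q/y₂ = 7.865/4.163 = 1.889 m/s. E₁ = y₁ + V₁²/2g = 8.532 m; E₂ = y₂ + V₂²/2g = 4.345 m. ΔE = E₁ − E₂ = 4.187 m.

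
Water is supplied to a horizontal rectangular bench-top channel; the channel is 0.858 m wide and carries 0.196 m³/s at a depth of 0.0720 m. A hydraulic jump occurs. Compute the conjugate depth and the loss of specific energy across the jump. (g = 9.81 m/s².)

q = Q/b = 0.196/0.858 = 0.228 m²/s; V₁ = q/y₁ = 3.17 m/s. Fr₁ = V₁/√(g·y₁) = 3.78.
Sequent-depth ratio: y₂/y₁ = ½[√(1 + 8Fr₁²) − 1] = ½[√115.0 − 1] = 4.86.
y₂ = 4.86 × 0.0720 = 0.350 m.
V₂ = q/y₂ = 0.228/0.350 = 0.653 m/s. E₁ = y₁ + V₁²/2g = 0.585 m; E₂ = y₂ + V₂²/2g = 0.372 m. ΔE = E₁ − E₂ = 0.213 m.

y₂ = 0.350 m; ΔE = 0.213 m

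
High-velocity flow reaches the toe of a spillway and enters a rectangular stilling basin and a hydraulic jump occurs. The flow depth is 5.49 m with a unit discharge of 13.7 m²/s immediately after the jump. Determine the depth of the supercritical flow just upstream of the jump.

V₂ = q/y₂ = 13.7/5.49 = 2.50 m/s; Fr₂ = V₂/√(g·y₂) = 0.340.
The Bélanger relation is symmetric: y₁/y₂ = ½[√(1 + 8Fr₂²) − 1] = ½[√1.925 − 1] = 0.194.
y₁ = 0.194 × 5.49 = 1.06 m.

y₁ = 1.06 m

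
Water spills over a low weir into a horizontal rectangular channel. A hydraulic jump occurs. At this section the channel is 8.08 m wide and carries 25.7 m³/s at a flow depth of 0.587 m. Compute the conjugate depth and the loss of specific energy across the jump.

q = Q/b = 25.7/8.08 = 3.18 m²/s; V₁ = q/y₁ = 5.42 m/s. Fr₁ = V₁/√(g·y₁) = 2.26.
Sequent-depth ratio: y₂/y₁ = ½[√(1 + 8Fr₁²) − 1] = ½[√41.79 − 1] = 2.73.
y₂ = 2.73 × 0.587 = 1.60 m.
Head loss: ΔE = (y₂ − y₁)³/(4y₁y₂) = (1.60 − 0.587)³/(4×0.587×1.60) = 1.05/3.77 = 0.279 m.

y₂ = 1.60 m; ΔE = 0.279 m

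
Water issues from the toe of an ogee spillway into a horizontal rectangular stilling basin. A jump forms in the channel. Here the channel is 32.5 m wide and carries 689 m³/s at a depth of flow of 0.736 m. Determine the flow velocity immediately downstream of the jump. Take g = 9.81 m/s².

q = Q/b = 689/32.5 = 21.2 m²/s; V₁ = q/y₁ = 28.8 m/s. Fr₁ = V₁/√(g·y₁) = 10.7.
From the momentum equation for a rectangular channel, y₂/y₁ = ½[√(1 + 8Fr₁²) − 1] = ½[√920.3 − 1] = 14.7.
y₂ = 14.7 × 0.736 = 10.8 m.
V₂ = q/y₂ = 21.2/10.8 = 1.96 m/s.

V₂ = 1.96 m/s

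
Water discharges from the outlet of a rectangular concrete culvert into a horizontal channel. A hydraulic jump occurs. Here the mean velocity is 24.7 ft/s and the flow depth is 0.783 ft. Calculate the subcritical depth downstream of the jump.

Fr₁ = V₁/√(g·y₁) = 24.7/√(32.2×0.783) = 4.92.
From the momentum equation for a rectangular channel, y₂/y₁ = ½[√(1 + 8Fr₁²) − 1] = ½[√194.6 − 1] = 6.47.
y₂ = 6.47 × 0.783 = 5.07 ft.

y₂ = 5.07 ft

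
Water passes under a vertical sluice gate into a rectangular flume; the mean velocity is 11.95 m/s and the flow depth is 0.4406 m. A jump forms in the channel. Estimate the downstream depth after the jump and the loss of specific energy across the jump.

Fr₁ = V₁/√(g·y₁) = 11.95/√(9.81×0.4406) = 5.748.
Conjugate-depth relation: y₂/y₁ = ½[√(1 + 8Fr₁²) − 1] = ½[√265.31 − 1] = 7.644.
y₂ = 7.644 × 0.4406 = 3.368 m.
Head loss: ΔE = (y₂ − y₁)³/(4y₁y₂) = (3.368 − 0.4406)³/(4×0.4406×3.368) = 25.09/5.936 = 4.226 m.

y₂ = 3.368 m; ΔE = 4.226 m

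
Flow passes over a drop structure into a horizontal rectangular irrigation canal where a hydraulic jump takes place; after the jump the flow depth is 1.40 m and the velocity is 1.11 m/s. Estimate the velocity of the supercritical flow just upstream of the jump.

Fr₂ = V₂/√(g·y₂) = 1.11/√(9.81×1.40) = 0.300.
From the momentum equation (using Fr₂), y₁/y₂ = ½[√(1 + 8Fr₂²) − 1] = ½[√1.718 − 1] = 0.155.
y₁ = 0.155 × 1.40 = 0.217 m.
V₁ = q/y₁ = 1.55/0.217 = 7.15 m/s.

V₁ = 7.15 m/s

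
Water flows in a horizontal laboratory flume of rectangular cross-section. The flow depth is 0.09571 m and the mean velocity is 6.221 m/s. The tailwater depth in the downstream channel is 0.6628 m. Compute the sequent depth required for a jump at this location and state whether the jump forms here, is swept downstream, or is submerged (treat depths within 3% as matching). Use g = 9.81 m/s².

y₂ = 0.8225 m; the jump is swept downstream

Fr₁ = V₁/√(g·y₁) = 6.221/√(9.81×0.09571) = 6.420.
By Bélanger, y₂/y₁ = ½[√(1 + 8Fr₁²) − 1] = ½[√330.75 − 1] = 8.593.
y₂ = 8.593 × 0.09571 = 0.8225 m.
Tailwater y_tw = 0.6628 m: y_tw < y₂, so the jump is swept downstream.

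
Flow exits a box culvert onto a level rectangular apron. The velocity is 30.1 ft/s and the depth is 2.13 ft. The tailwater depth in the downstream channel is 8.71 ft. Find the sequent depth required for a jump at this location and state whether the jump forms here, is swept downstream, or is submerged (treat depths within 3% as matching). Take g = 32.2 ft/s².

Fr₁ = V₁/√(g·y₁) = 30.1/√(32.2×2.13) = 3.63.
Bélanger equation: y₂/y₁ = ½[√(1 + 8Fr₁²) − 1] = ½[√106.7 − 1] = 4.66.
y₂ = 4.66 × 2.13 = 9.93 ft.
Tailwater y_tw = 8.71 ft: y_tw < y₂, so the jump is swept downstream.

y₂ = 9.93 ft; the jump is swept downstream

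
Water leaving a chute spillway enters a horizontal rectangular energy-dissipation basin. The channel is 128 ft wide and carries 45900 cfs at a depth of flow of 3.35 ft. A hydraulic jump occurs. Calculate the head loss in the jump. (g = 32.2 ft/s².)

ΔE = 133 ft

q = Q/b = 45900/128 = 359 ft²/s; V₁ = q/y₁ = 107 ft/s. Fr₁ = V₁/√(g·y₁) = 10.3.
Bélanger equation: y₂/y₁ = ½[√(1 + 8Fr₁²) − 1] = ½[√850.8 − 1] = 14.1.
y₂ = 14.1 × 3.35 = 47.2 ft.
V₂ = q/y₂ = 359/47.2 = 7.60 ft/s. E₁ = y₁ + V₁²/2g = 181 ft; E₂ = y₂ + V₂²/2g = 48.1 ft. ΔE = E₁ − E₂ = 133 ft.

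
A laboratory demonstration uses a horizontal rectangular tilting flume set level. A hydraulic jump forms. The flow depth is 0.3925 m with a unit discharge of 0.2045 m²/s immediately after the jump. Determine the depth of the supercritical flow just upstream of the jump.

V₂ = q/y₂ = 0.2045/0.3925 = 0.5210 m/s; Fr₂ = V₂/√(g·y₂) = 0.2655.
Applying the sequent-depth relation in reverse, y₁/y₂ = ½[√(1 + 8Fr₂²) − 1] = ½[√1.5640 − 1] = 0.1253.
y₁ = 0.1253 × 0.3925 = 0.04918 m.

y₁ = 0.04918 m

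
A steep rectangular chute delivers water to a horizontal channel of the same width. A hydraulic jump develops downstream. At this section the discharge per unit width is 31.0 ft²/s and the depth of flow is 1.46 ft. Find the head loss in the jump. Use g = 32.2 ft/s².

V₁ = q/y₁ = 31.0/1.46 = 21.2 ft/s. Fr₁ = V₁/√(g·y₁) = 21.2/√(32.2×1.46) = 3.10.
Bélanger equation: y₂/y₁ = ½[√(1 + 8Fr₁²) − 1] = ½[√77.72 − 1] = 3.91.
y₂ = 3.91 × 1.46 = 5.71 ft.
V₂ = q/y₂ = 31.0/5.71 = 5.43 ft/s. E₁ = y₁ + V₁²/2g = 8.46 ft; E₂ = y₂ + V₂²/2g = 6.16 ft. ΔE = E₁ − E₂ = 2.30 ft.

ΔE = 2.30 ft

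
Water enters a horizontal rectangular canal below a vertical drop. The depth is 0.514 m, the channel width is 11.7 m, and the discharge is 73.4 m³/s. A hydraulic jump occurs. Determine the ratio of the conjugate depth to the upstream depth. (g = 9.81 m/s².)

y₂/y₁ = 7.20

q = Q/b = 73.4/11.7 = 6.27 m²/s; V₁ = q/y₁ = 12.2 m/s. Fr₁ = V₁/√(g·y₁) = 5.44.
Bélanger equation: y₂/y₁ = ½[√(1 + 8Fr₁²) − 1] = ½[√237.3 − 1] = 7.20.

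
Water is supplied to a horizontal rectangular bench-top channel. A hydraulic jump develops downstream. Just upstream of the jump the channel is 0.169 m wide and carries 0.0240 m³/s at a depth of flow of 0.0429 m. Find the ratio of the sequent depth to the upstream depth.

q = Q/b = 0.0240/0.169 = 0.142 m²/s; V₁ = q/y₁ = 3.31 m/s. Fr₁ = V₁/√(g·y₁) = 5.10.
By Bélanger, y₂/y₁ = ½[√(1 + 8Fr₁²) − 1] = ½[√209.3 − 1] = 6.73.

y₂/y₁ = 6.73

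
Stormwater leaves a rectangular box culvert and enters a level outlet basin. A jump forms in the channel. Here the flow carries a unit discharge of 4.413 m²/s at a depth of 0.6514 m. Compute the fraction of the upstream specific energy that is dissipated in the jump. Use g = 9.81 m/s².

V₁ = q/y₁ = 4.413/0.6514 = 6.775 m/s. Fr₁ = V₁/√(g·y₁) = 6.775/√(9.81×0.6514) = 2.680.
Bélanger equation: y₂/y₁ = ½[√(1 + 8Fr₁²) − 1] = ½[√58.457 − 1] = 3.323.
y₂ = 3.323 × 0.6514 = 2.165 m.
E₁ = y₁ + V₁²/2g = 2.991 m. ΔE = (y₂ − y₁)³/(4y₁y₂) = 0.6143 m. ΔE/E₁ = 0.6143/2.991 = 0.205.

ΔE/E₁ = 0.205 (20.5%)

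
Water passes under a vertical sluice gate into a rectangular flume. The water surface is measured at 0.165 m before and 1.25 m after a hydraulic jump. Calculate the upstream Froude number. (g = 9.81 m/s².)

Fr₁ = 5.70

For a rectangular channel the momentum equation gives q² = ½·g·y₁·y₂·(y₁ + y₂) = ½×9.81×0.165×1.25×1.42 = 1.43.
q = √1.43 = 1.20 m²/s.
V₁ = q/y₁ = 7.25 m/s; Fr₁ = V₁/√(g·y₁) = 5.70.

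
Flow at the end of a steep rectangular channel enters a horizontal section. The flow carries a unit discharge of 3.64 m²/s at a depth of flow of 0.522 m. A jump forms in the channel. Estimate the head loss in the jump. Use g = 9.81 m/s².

ΔE = 0.808 m

V₁ = q/y₁ = 3.64/0.522 = 6.97 m/s. Fr₁ = V₁/√(g·y₁) = 6.97/√(9.81×0.522) = 3.08.
Conjugate-depth relation: y₂/y₁ = ½[√(1 + 8Fr₁²) − 1] = ½[√76.96 − 1] = 3.89.
y₂ = 3.89 × 0.522 = 2.03 m.
V₂ = q/y₂ = 3.64/2.03 = 1.79 m/s. E₁ = y₁ + V₁²/2g = 3.00 m; E₂ = y₂ + V₂²/2g = 2.19 m. ΔE = E₁ − E₂ = 0.808 m.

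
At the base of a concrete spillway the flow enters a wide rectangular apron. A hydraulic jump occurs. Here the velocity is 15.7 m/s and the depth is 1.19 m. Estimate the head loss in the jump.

ΔE = 6.25 m

Fr₁ = V₁/√(g·y₁) = 15.7/√(9.81×1.19) = 4.60.
Conjugate-depth relation: y₂/y₁ = ½[√(1 + 8Fr₁²) − 1] = ½[√169.9 − 1] = 6.02.
y₂ = 6.02 × 1.19 = 7.16 m.
q = V₁·y₁ = 15.7 × 1.19 = 18.7 m²/s. V₂ = q/y₂ = 18.7/7.16 = 2.61 m/s. E₁ = y₁ + V₁²/2g = 13.8 m; E₂ = y₂ + V₂²/2g = 7.51 m. ΔE = E₁ − E₂ = 6.25 m.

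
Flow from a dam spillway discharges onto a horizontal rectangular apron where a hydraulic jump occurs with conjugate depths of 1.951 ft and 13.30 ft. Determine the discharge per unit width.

q = 79.82 ft²/s

For a rectangular channel the momentum equation gives q² = ½·g·y₁·y₂·(y₁ + y₂) = ½×32.2×1.951×13.30×15.25 = 6371.
q = √6371 = 79.82 ft²/s.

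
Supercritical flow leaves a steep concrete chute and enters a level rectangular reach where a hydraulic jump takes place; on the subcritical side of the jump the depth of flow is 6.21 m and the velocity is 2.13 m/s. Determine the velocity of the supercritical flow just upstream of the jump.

V₁ = 16.2 m/s

Fr₂ = V₂/√(g·y₂) = 2.13/√(9.81×6.21) = 0.273.
The Bélanger relation is symmetric: y₁/y₂ = ½[√(1 + 8Fr₂²) − 1] = ½[√1.596 − 1] = 0.132.
y₁ = 0.132 × 6.21 = 0.817 m.
V₁ = q/y₁ = 13.2/0.817 = 16.2 m/s.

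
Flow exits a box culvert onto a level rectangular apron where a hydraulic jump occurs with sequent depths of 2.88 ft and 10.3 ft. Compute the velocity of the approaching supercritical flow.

For a rectangular channel the momentum equation gives q² = ½·g·y₁·y₂·(y₁ + y₂) = ½×32.2×2.88×10.3×13.2 = 6295.
q = √6295 = 79.3 ft²/s.
V₁ = q/y₁ = 79.3/2.88 = 27.5 ft/s.

V₁ = 27.5 ft/s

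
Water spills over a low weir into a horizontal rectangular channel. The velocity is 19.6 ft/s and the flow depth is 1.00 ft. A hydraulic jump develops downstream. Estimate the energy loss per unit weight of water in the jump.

Fr₁ = V₁/√(g·y₁) = 19.6/√(32.2×1.00) = 3.45.
By Bélanger, y₂/y₁ = ½[√(1 + 8Fr₁²) − 1] = ½[√96.44 − 1] = 4.41.
y₂ = 4.41 × 1.00 = 4.41 ft.
q = V₁·y₁ = 19.6 × 1.00 = 19.6 ft²/s. V₂ = q/y₂ = 19.6/4.41 = 4.44 ft/s. E₁ = y₁ + V₁²/2g = 6.97 ft; E₂ = y₂ + V₂²/2g = 4.72 ft. ΔE = E₁ − E₂ = 2.25 ft.

ΔE = 2.25 ft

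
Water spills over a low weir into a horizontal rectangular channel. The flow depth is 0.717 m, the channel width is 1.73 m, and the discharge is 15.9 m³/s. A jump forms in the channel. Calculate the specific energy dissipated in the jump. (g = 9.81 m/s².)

q = Q/b = 15.9/1.73 = 9.19 m²/s; V₁ = q/y₁ = 12.8 m/s. Fr₁ = V₁/√(g·y₁) = 4.83.
By Bélanger, y₂/y₁ = ½[√(1 + 8Fr₁²) − 1] = ½[√187.9 − 1] = 6.35.
y₂ = 6.35 × 0.717 = 4.56 m.
V₂ = q/y₂ = 9.19/4.56 = 2.02 m/s. E₁ = y₁ + V₁²/2g = 9.09 m; E₂ = y₂ + V₂²/2g = 4.76 m. ΔE = E₁ − E₂ = 4.33 m.

ΔE = 4.33 m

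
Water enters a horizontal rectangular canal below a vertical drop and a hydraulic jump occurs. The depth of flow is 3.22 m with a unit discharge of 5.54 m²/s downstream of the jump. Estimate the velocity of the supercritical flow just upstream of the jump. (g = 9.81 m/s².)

V₁ = 10.7 m/s

V₂ = q/y₂ = 5.54/3.22 = 1.72 m/s; Fr₂ = V₂/√(g·y₂) = 0.306.
The Bélanger relation is symmetric: y₁/y₂ = ½[√(1 + 8Fr₂²) − 1] = ½[√1.750 − 1] = 0.161.
y₁ = 0.161 × 3.22 = 0.520 m.
V₁ = q/y₁ = 5.54/0.520 = 10.7 m/s.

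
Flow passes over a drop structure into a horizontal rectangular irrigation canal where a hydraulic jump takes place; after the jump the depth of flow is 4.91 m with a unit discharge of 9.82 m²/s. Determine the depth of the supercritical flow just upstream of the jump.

V₂ = q/y₂ = 9.82/4.91 = 2.00 m/s; Fr₂ = V₂/√(g·y₂) = 0.288.
From the momentum equation (using Fr₂), y₁/y₂ = ½[√(1 + 8Fr₂²) − 1] = ½[√1.664 − 1] = 0.145.
y₁ = 0.145 × 4.91 = 0.712 m.

y₁ = 0.712 m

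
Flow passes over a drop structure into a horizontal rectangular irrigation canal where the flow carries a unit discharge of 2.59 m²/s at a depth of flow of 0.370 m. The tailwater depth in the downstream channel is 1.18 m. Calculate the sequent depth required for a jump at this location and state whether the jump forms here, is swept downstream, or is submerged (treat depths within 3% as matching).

V₁ = q/y₁ = 2.59/0.370 = 7.00 m/s. Fr₁ = V₁/√(g·y₁) = 7.00/√(9.81×0.370) = 3.67.
By Bélanger, y₂/y₁ = ½[√(1 + 8Fr₁²) − 1] = ½[√109.0 − 1] = 4.72.
y₂ = 4.72 × 0.370 = 1.75 m.
Tailwater y_tw = 1.18 m: y_tw < y₂, so the jump is swept downstream.

y₂ = 1.75 m; the jump is swept downstream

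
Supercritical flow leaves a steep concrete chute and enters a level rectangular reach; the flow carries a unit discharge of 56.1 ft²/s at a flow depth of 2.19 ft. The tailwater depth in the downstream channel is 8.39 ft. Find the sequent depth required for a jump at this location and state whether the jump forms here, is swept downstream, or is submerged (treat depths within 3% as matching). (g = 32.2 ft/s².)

V₁ = q/y₁ = 56.1/2.19 = 25.6 ft/s. Fr₁ = V₁/√(g·y₁) = 25.6/√(32.2×2.19) = 3.05.
By Bélanger, y₂/y₁ = ½[√(1 + 8Fr₁²) − 1] = ½[√75.44 − 1] = 3.84.
y₂ = 3.84 × 2.19 = 8.42 ft.
Tailwater y_tw = 8.39 ft: y_tw ≈ y₂, so the jump forms here.

y₂ = 8.42 ft; the jump forms here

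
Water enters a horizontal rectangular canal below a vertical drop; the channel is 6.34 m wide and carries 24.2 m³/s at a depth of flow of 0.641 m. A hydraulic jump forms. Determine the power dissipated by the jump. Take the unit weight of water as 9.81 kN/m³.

P = 89.5 kW

q = Q/b = 24.2/6.34 = 3.82 m²/s; V₁ = q/y₁ = 5.95 m/s. Fr₁ = V₁/√(g·y₁) = 2.37.
From the momentum equation for a rectangular channel, y₂/y₁ = ½[√(1 + 8Fr₁²) − 1] = ½[√46.11 − 1] = 2.90.
y₂ = 2.90 × 0.641 = 1.86 m.
Head loss: ΔE = (y₂ − y₁)³/(4y₁y₂) = (1.86 − 0.641)³/(4×0.641×1.86) = 1.79/4.76 = 0.377 m.
P = γ·Q·ΔE = 9.81 × 24.2 × 0.377 = 89.5 kW.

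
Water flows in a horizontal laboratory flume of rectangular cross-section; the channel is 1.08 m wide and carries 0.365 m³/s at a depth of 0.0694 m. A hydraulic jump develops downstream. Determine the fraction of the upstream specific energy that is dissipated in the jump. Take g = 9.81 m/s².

ΔE/E₁ = 0.558 (55.8%)

q = Q/b = 0.365/1.08 = 0.338 m²/s; V₁ = q/y₁ = 4.87 m/s. Fr₁ = V₁/√(g·y₁) = 5.90.
From the momentum equation for a rectangular channel, y₂/y₁ = ½[√(1 + 8Fr₁²) − 1] = ½[√279.7 − 1] = 7.86.
y₂ = 7.86 × 0.0694 = 0.546 m.
E₁ = y₁ + V₁²/2g = 1.28 m. ΔE = (y₂ − y₁)³/(4y₁y₂) = 0.713 m. ΔE/E₁ = 0.713/1.28 = 0.558.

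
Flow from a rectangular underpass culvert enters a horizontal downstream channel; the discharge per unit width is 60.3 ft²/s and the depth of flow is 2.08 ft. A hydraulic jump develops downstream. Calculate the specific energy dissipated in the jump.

V₁ = q/y₁ = 60.3/2.08 = 29.0 ft/s. Fr₁ = V₁/√(g·y₁) = 29.0/√(32.2×2.08) = 3.54.
Conjugate-depth relation: y₂/y₁ = ½[√(1 + 8Fr₁²) − 1] = ½[√101.4 − 1] = 4.53.
y₂ = 4.53 × 2.08 = 9.43 ft.
V₂ = q/y₂ = 60.3/9.43 = 6.39 ft/s. E₁ = y₁ + V₁²/2g = 15.1 ft; E₂ = y₂ + V₂²/2g = 10.1 ft. ΔE = E₁ − E₂ = 5.06 ft.

ΔE = 5.06 ft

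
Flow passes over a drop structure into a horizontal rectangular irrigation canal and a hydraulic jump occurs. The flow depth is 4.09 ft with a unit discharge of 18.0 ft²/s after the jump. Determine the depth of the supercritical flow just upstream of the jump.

V₂ = q/y₂ = 18.0/4.09 = 4.40 ft/s; Fr₂ = V₂/√(g·y₂) = 0.383.
The Bélanger relation is symmetric: y₁/y₂ = ½[√(1 + 8Fr₂²) − 1] = ½[√2.177 − 1] = 0.238.
y₁ = 0.238 × 4.09 = 0.972 ft.

y₁ = 0.972 ft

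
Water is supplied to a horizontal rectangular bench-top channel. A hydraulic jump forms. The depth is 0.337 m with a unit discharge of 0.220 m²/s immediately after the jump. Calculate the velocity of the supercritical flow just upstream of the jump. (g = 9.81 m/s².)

V₂ = q/y₂ = 0.220/0.337 = 0.653 m/s; Fr₂ = V₂/√(g·y₂) = 0.359.
The Bélanger relation is symmetric: y₁/y₂ = ½[√(1 + 8Fr₂²) − 1] = ½[√2.031 − 1] = 0.213.
y₁ = 0.213 × 0.337 = 0.0717 m.
V₁ = q/y₁ = 0.220/0.0717 = 3.07 m/s.

V₁ = 3.07 m/s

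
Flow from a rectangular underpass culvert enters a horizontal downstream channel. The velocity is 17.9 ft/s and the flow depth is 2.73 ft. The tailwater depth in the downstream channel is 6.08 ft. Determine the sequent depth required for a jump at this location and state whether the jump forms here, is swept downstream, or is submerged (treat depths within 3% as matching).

y₂ = 6.13 ft; the jump forms here

Fr₁ = V₁/√(g·y₁) = 17.9/√(32.2×2.73) = 1.91.
By Bélanger, y₂/y₁ = ½[√(1 + 8Fr₁²) − 1] = ½[√30.16 − 1] = 2.25.
y₂ = 2.25 × 2.73 = 6.13 ft.
Tailwater y_tw = 6.08 ft: y_tw ≈ y₂, so the jump forms here.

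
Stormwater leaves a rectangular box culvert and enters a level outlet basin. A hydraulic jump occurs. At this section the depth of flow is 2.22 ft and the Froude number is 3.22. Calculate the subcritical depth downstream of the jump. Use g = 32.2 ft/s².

Fr₁ = 3.22 (given).
Bélanger equation: y₂/y₁ = ½[√(1 + 8Fr₁²) − 1] = ½[√83.95 − 1] = 4.08.
y₂ = 4.08 × 2.22 = 9.06 ft.

y₂ = 9.06 ft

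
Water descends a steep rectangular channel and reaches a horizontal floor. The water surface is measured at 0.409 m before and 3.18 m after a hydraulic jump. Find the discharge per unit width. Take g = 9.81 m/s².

For a rectangular channel the momentum equation gives q² = ½·g·y₁·y₂·(y₁ + y₂) = ½×9.81×0.409×3.18×3.59 = 22.9.
q = √22.9 = 4.78 m²/s.

q = 4.78 m²/s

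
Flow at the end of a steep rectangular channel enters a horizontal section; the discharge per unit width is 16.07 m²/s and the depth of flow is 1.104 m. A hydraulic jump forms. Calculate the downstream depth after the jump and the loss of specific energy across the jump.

y₂ = 6.376 m; ΔE = 5.204 m

V₁ = q/y₁ = 16.07/1.104 = 14.56 m/s. Fr₁ = V₁/√(g·y₁) = 14.56/√(9.81×1.104) = 4.423.
Bélanger equation: y₂/y₁ = ½[√(1 + 8Fr₁²) − 1] = ½[√157.51 − 1] = 5.775.
y₂ = 5.775 × 1.104 = 6.376 m.
Head loss: ΔE = (y₂ − y₁)³/(4y₁y₂) = (6.376 − 1.104)³/(4×1.104×6.376) = 146.5/28.16 = 5.204 m.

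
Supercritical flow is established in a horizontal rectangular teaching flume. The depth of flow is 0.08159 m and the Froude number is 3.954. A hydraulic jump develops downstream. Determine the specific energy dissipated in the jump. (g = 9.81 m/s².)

Fr₁ = 3.954 (given).
By Bélanger, y₂/y₁ = ½[√(1 + 8Fr₁²) − 1] = ½[√126.07 − 1] = 5.114.
y₂ = 5.114 × 0.08159 = 0.4173 m.
V₁ = Fr₁·√(g·y₁) = 3.954×√(9.81×0.08159) = 3.537 m/s; q = V₁·y₁ = 0.2886 m²/s. V₂ = q/y₂ = 0.2886/0.4173 = 0.6917 m/s. E₁ = y₁ + V₁²/2g = 0.7194 m; E₂ = y₂ + V₂²/2g = 0.4416 m. ΔE = E₁ − E₂ = 0.2777 m.

ΔE = 0.2777 m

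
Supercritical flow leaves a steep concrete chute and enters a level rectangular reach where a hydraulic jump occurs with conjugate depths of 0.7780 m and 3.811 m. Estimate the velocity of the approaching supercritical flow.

V₁ = 10.50 m/s

For a rectangular channel the momentum equation gives q² = ½·g·y₁·y₂·(y₁ + y₂) = ½×9.81×0.7780×3.811×4.589 = 66.74.
q = √66.74 = 8.169 m²/s.
V₁ = q/y₁ = 8.169/0.7780 = 10.50 m/s.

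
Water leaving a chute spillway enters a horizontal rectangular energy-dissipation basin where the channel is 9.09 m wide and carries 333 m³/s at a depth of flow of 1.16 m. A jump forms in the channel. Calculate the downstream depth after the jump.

q = Q/b = 333/9.09 = 36.6 m²/s; V₁ = q/y₁ = 31.6 m/s. Fr₁ = V₁/√(g·y₁) = 9.36.
From the momentum equation for a rectangular channel, y₂/y₁ = ½[√(1 + 8Fr₁²) − 1] = ½[√702.1 − 1] = 12.7.
y₂ = 12.7 × 1.16 = 14.8 m.

y₂ = 14.8 m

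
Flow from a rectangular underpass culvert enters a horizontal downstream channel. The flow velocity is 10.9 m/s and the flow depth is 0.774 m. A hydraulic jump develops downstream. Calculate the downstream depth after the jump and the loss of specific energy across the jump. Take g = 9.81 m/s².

Fr₁ = V₁/√(g·y₁) = 10.9/√(9.81×0.774) = 3.96.
Bélanger equation: y₂/y₁ = ½[√(1 + 8Fr₁²) − 1] = ½[√126.2 − 1] = 5.12.
y₂ = 5.12 × 0.774 = 3.96 m.
q = V₁·y₁ = 10.9 × 0.774 = 8.44 m²/s. V₂ = q/y₂ = 8.44/3.96 = 2.13 m/s. E₁ = y₁ + V₁²/2g = 6.83 m; E₂ = y₂ + V₂²/2g = 4.19 m. ΔE = E₁ − E₂ = 2.64 m.

y₂ = 3.96 m; ΔE = 2.64 m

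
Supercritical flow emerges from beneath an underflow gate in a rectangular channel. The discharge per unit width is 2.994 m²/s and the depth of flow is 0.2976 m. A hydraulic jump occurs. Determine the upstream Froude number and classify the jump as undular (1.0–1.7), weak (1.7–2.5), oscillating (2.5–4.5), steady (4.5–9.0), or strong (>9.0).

Fr₁ = 5.888; steady jump

V₁ = q/y₁ = 2.994/0.2976 = 10.06 m/s. Fr₁ = V₁/√(g·y₁) = 10.06/√(9.81×0.2976) = 5.888.
Fr₁ = 5.888 lies in the steady range.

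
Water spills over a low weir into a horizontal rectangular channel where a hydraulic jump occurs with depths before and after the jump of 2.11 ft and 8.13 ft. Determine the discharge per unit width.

q = 53.2 ft²/s

For a rectangular channel the momentum equation gives q² = ½·g·y₁·y₂·(y₁ + y₂) = ½×32.2×2.11×8.13×10.2 = 2828.
q = √2828 = 53.2 ft²/s.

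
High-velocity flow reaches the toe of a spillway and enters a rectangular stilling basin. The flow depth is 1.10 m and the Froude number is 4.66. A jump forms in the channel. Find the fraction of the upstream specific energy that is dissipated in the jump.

ΔE/E₁ = 0.460 (46.0%)

Fr₁ = 4.66 (given).
Sequent-depth ratio: y₂/y₁ = ½[√(1 + 8Fr₁²) − 1] = ½[√174.7 − 1] = 6.11.
y₂ = 6.11 × 1.10 = 6.72 m.
E₁ = y₁(1 + Fr₁²/2) = 1.10×(1 + 4.66²/2) = 13.0 m. ΔE = (y₂ − y₁)³/(4y₁y₂) = 6.00 m. ΔE/E₁ = 6.00/13.0 = 0.460.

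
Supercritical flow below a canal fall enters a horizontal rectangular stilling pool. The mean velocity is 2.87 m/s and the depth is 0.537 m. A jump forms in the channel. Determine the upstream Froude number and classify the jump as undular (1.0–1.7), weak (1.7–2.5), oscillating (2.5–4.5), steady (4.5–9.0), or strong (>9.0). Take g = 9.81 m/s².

Fr₁ = 1.25; undular jump

Fr₁ = V₁/√(g·y₁) = 2.87/√(9.81×0.537) = 1.25.
Fr₁ = 1.25 lies in the undular range.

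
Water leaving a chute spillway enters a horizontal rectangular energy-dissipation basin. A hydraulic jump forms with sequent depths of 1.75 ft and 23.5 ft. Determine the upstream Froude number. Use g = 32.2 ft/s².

Fr₁ = 9.84

For a rectangular channel the momentum equation gives q² = ½·g·y₁·y₂·(y₁ + y₂) = ½×32.2×1.75×23.5×25.2 = 16718.
q = √16718 = 129 ft²/s.
V₁ = q/y₁ = 73.9 ft/s; Fr₁ = V₁/√(g·y₁) = 9.84.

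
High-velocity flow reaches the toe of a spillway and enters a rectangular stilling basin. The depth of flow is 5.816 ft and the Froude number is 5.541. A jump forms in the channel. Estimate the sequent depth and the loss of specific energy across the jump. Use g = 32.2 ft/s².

Fr₁ = 5.541 (given).
Bélanger equation: y₂/y₁ = ½[√(1 + 8Fr₁²) − 1] = ½[√246.62 − 1] = 7.352.
y₂ = 7.352 × 5.816 = 42.76 ft.
V₁ = Fr₁·√(g·y₁) = 5.541×√(32.2×5.816) = 75.83 ft/s; q = V₁·y₁ = 441.0 ft²/s. V₂ = q/y₂ = 441.0/42.76 = 10.31 ft/s. E₁ = y₁ + V₁²/2g = 95.10 ft; E₂ = y₂ + V₂²/2g = 44.41 ft. ΔE = E₁ − E₂ = 50.69 ft.

y₂ = 42.76 ft; ΔE = 50.69 ft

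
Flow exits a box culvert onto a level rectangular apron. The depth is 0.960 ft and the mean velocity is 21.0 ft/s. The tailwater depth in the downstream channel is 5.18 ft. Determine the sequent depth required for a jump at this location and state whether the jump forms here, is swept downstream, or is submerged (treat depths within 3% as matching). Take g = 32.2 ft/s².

y₂ = 4.67 ft; the jump is submerged

Fr₁ = V₁/√(g·y₁) = 21.0/√(32.2×0.960) = 3.78.
By Bélanger, y₂/y₁ = ½[√(1 + 8Fr₁²) − 1] = ½[√115.1 − 1] = 4.86.
y₂ = 4.86 × 0.960 = 4.67 ft.
Tailwater y_tw = 5.18 ft: y_tw > y₂, so the jump is submerged.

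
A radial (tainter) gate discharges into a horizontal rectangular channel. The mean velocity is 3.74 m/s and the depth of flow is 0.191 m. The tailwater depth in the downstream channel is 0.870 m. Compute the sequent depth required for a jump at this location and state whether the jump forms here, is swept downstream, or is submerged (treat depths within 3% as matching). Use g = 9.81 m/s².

y₂ = 0.649 m; the jump is submerged

Fr₁ = V₁/√(g·y₁) = 3.74/√(9.81×0.191) = 2.73.
Sequent-depth ratio: y₂/y₁ = ½[√(1 + 8Fr₁²) − 1] = ½[√60.72 − 1] = 3.40.
y₂ = 3.40 × 0.191 = 0.649 m.
Tailwater y_tw = 0.870 m: y_tw > y₂, so the jump is submerged.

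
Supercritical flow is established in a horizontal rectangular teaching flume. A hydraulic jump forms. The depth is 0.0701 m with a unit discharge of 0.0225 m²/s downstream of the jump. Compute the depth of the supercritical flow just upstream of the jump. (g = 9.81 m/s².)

y₁ = 0.0169 m

V₂ = q/y₂ = 0.0225/0.0701 = 0.321 m/s; Fr₂ = V₂/√(g·y₂) = 0.387.
From the momentum equation (using Fr₂), y₁/y₂ = ½[√(1 + 8Fr₂²) − 1] = ½[√2.198 − 1] = 0.241.
y₁ = 0.241 × 0.0701 = 0.0169 m.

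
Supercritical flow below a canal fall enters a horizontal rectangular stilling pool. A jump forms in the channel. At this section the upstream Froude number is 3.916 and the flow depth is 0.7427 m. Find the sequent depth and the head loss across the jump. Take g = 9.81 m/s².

Fr₁ = 3.916 (given).
By Bélanger, y₂/y₁ = ½[√(1 + 8Fr₁²) − 1] = ½[√123.68 − 1] = 5.061.
y₂ = 5.061 × 0.7427 = 3.758 m.
V₁ = Fr₁·√(g·y₁) = 3.916×√(9.81×0.7427) = 10.57 m/s; q = V₁·y₁ = 7.851 m²/s. V₂ = q/y₂ = 7.851/3.758 = 2.089 m/s. E₁ = y₁ + V₁²/2g = 6.437 m; E₂ = y₂ + V₂²/2g = 3.981 m. ΔE = E₁ − E₂ = 2.457 m.

y₂ = 3.758 m; ΔE = 2.457 m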